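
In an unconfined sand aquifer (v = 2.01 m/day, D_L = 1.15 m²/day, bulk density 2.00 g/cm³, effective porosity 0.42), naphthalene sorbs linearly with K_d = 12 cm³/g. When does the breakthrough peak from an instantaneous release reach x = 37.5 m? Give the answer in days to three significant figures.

Retardation factor R = 1 + ρ_b·K_d/n = 1 + 2.00 × 12/0.42 = 58.14.
Sorption retards both mechanisms: v_R = v/R = 0.03457 m/day, D_R = D/R = 0.01978 m²/day.
Peak time from v_R²t² + 2D_R t − x² = 0: t = (√(D_R² + v_R²x²) − D_R)/v_R².
√(D_R² + v_R²x²) = √(0.01978² + 0.03457² × 37.5²) = 1.297; v_R² = 0.001195.
t = (1.297 − 0.01978)/0.001195 = 1070 days.

1070 days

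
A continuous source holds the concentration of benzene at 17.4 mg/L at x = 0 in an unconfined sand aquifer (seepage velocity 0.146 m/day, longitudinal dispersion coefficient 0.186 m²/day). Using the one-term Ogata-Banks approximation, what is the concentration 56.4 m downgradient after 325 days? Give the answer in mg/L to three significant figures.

3.62 mg/L

For a continuous step input, C/C₀ ≈ ½·erfc((x−vt)/(2√(Dt))).
vt = 0.146 × 325 = 47.45 m and 2√(Dt) = 2√(0.186 × 325) = 15.55 m.
Argument (x−vt)/(2√(Dt)) = (56.4 − 47.45)/15.55 = 0.5756; ½·erfc(0.5756) = 0.2078.
C = 17.4 × 0.2078 = 3.62 mg/L.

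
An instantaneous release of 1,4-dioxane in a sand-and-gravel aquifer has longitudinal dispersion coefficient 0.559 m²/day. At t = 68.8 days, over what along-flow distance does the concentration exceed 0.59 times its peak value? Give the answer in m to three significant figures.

The plume is Gaussian with σ = √(2Dt) = √(2 × 0.559 × 68.8) = 8.770 m.
C/C_peak = exp(−Δx²/(2σ²)) = 0.59 ⇒ Δx = σ·√(−2 ln 0.59) = 8.770 × 1.027 = 9.007 m.
Width = 2Δx = 18.0 m.

18.0 m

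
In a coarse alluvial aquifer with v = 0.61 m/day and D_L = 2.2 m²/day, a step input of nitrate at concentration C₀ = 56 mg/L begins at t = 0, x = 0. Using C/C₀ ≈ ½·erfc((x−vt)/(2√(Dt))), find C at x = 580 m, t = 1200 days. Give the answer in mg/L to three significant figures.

55.0 mg/L

For a continuous step input, C/C₀ ≈ ½·erfc((x−vt)/(2√(Dt))).
vt = 0.61 × 1200 = 732 m and 2√(Dt) = 2√(2.2 × 1200) = 102.8 m.
Argument (x−vt)/(2√(Dt)) = (580 − 732)/102.8 = -1.479; ½·erfc(-1.479) = 0.9818.
C = 56 × 0.9818 = 55.0 mg/L.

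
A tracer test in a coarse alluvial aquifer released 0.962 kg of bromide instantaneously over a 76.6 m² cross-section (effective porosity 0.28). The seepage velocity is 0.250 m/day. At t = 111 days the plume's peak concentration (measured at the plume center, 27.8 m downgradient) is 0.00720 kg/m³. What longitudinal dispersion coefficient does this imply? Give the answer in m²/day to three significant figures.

0.0278 m²/day

At the plume center C_max = M/(n_e·A·√(4πDt)), so D = M²/(4πt·(n_e·A·C_max)²).
n_e·A·C_max = 0.28 × 76.6 × 0.00720 = 0.1544 kg/m.
D = 0.962²/(4π × 111 × 0.1544²) = 0.0278 m²/day.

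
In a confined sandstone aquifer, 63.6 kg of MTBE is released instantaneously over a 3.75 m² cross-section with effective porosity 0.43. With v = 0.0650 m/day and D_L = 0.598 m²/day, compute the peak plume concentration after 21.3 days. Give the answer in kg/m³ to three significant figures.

3.12 kg/m³

The peak of an instantaneous 1D plume sits at x = vt; there the Gaussian factor is 1 and C_max = M/(n_e·A·√(4πDt)), where n_e·A is the pore area the mass is dissolved in.
√(4πDt) = √(4π × 0.598 × 21.3) = 12.65 m, so C_max = 63.6/(0.43 × 3.75 × 12.65) = 3.12 kg/m³.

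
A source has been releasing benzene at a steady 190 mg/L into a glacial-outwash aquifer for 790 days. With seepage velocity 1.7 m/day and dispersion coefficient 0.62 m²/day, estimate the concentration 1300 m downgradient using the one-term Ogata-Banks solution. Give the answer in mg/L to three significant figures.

174 mg/L

For a continuous step input, C/C₀ ≈ ½·erfc((x−vt)/(2√(Dt))).
vt = 1.7 × 790 = 1343 m and 2√(Dt) = 2√(0.62 × 790) = 44.26 m.
Argument (x−vt)/(2√(Dt)) = (1300 − 1343)/44.26 = -0.9715; ½·erfc(-0.9715) = 0.9153.
C = 190 × 0.9153 = 174 mg/L.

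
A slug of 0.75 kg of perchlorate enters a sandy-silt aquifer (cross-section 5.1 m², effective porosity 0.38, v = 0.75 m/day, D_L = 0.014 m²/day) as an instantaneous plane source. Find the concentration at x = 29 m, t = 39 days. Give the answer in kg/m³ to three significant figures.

0.144 kg/m³

For an instantaneous plane source, C(x,t) = M/(n_e·A·√(4πDt)) · exp(−(x−vt)²/(4Dt)), with n_e·A the pore (flow) area.
Plume center vt = 0.75 × 39 = 29.25 m, so the well at 29 m is 0.25 m upgradient of the peak.
√(4πDt) = 2.619 m, giving peak height M/(n_e·A·√(4πDt)) = 0.75/(0.38 × 5.1 × 2.619) = 0.1478 kg/m³.
(x−vt)²/(4Dt) = (-0.25)²/(4 × 0.014 × 39) = 0.02862; exp(−0.02862) = 0.9718.
C = 0.1478 × 0.9718 = 0.144 kg/m³.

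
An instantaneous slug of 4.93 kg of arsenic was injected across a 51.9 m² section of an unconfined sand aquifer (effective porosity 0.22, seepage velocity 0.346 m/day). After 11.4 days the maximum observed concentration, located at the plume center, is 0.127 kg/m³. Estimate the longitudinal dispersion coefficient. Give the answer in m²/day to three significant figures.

At the plume center C_max = M/(n_e·A·√(4πDt)), so D = M²/(4πt·(n_e·A·C_max)²).
n_e·A·C_max = 0.22 × 51.9 × 0.127 = 1.450 kg/m.
D = 4.93²/(4π × 11.4 × 1.450²) = 0.0807 m²/day.

0.0807 m²/day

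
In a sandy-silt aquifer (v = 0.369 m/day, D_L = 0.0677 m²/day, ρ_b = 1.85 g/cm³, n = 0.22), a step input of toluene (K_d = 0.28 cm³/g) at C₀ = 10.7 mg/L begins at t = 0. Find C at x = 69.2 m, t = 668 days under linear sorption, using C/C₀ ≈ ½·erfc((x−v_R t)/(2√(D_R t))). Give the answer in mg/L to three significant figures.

8.51 mg/L

Retardation factor R = 1 + ρ_b·K_d/n = 1 + 1.85 × 0.28/0.22 = 3.355.
Sorption retards both mechanisms: v_R = v/R = 0.1100 m/day, D_R = D/R = 0.02018 m²/day.
v_R·t = 0.1100 × 668 = 73.48 m; 2√(D_R t) = 7.343 m; argument = (69.2 − 73.48)/7.343 = -0.5829.
C = C₀ × ½·erfc(-0.5829) = 10.7 × 0.7951 = 8.51 mg/L.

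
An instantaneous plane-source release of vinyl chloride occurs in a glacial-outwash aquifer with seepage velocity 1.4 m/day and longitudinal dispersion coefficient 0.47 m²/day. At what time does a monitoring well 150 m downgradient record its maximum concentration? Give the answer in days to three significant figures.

For the 1D instantaneous-source solution, setting ∂C/∂t = 0 at fixed x gives v²t² + 2Dt − x² = 0, so t = (√(D² + v²x²) − D)/v².
√(D² + v²x²) = √(0.47² + 1.4² × 150²) = 210.0; v² = 1.96.
t = (210.0 − 0.47)/1.96 = 107 days (vs. the pure-advection estimate x/v = 107 d).

107 days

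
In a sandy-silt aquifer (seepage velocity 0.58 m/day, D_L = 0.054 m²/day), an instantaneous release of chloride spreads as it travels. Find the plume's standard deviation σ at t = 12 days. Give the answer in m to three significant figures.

Dispersive spreading gives a Gaussian with σ² = 2Dt; advection only shifts the center.
σ = √(2 × 0.054 × 12) = 1.14 m.

1.14 m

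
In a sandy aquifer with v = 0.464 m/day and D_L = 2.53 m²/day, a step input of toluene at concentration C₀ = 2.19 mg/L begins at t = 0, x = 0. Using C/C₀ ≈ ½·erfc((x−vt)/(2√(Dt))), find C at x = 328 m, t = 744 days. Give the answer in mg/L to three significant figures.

1.34 mg/L

For a continuous step input, C/C₀ ≈ ½·erfc((x−vt)/(2√(Dt))).
vt = 0.464 × 744 = 345.216 m and 2√(Dt) = 2√(2.53 × 744) = 86.77 m.
Argument (x−vt)/(2√(Dt)) = (328 − 345.216)/86.77 = -0.1984; ½·erfc(-0.1984) = 0.6105.
C = 2.19 × 0.6105 = 1.34 mg/L.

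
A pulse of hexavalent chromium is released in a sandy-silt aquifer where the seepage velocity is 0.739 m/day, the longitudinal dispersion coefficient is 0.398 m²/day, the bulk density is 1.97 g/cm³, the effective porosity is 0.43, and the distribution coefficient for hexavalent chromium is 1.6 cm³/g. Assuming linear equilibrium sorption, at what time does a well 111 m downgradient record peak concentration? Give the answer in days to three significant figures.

1250 days

Retardation factor R = 1 + ρ_b·K_d/n = 1 + 1.97 × 1.6/0.43 = 8.330.
Sorption retards both mechanisms: v_R = v/R = 0.08872 m/day, D_R = D/R = 0.04778 m²/day.
Peak time from v_R²t² + 2D_R t − x² = 0: t = (√(D_R² + v_R²x²) − D_R)/v_R².
√(D_R² + v_R²x²) = √(0.04778² + 0.08872² × 111²) = 9.848; v_R² = 0.007871.
t = (9.848 − 0.04778)/0.007871 = 1250 days.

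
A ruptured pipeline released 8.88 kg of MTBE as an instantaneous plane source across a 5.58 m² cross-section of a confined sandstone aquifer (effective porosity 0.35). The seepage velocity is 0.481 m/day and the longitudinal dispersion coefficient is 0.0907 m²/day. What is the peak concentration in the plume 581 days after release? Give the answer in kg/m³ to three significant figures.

The peak of an instantaneous 1D plume sits at x = vt; there the Gaussian factor is 1 and C_max = M/(n_e·A·√(4πDt)), where n_e·A is the pore area the mass is dissolved in.
√(4πDt) = √(4π × 0.0907 × 581) = 25.73 m, so C_max = 8.88/(0.35 × 5.58 × 25.73) = 0.177 kg/m³.

0.177 kg/m³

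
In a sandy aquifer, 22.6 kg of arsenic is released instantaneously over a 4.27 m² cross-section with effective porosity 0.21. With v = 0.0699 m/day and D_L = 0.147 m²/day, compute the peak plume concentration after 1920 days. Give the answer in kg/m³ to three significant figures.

0.423 kg/m³

The peak of an instantaneous 1D plume sits at x = vt; there the Gaussian factor is 1 and C_max = M/(n_e·A·√(4πDt)), where n_e·A is the pore area the mass is dissolved in.
√(4πDt) = √(4π × 0.147 × 1920) = 59.55 m, so C_max = 22.6/(0.21 × 4.27 × 59.55) = 0.423 kg/m³.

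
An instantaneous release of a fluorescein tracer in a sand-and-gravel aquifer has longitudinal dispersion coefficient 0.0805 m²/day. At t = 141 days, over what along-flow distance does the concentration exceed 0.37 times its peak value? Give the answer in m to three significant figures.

The plume is Gaussian with σ = √(2Dt) = √(2 × 0.0805 × 141) = 4.765 m.
C/C_peak = exp(−Δx²/(2σ²)) = 0.37 ⇒ Δx = σ·√(−2 ln 0.37) = 4.765 × 1.410 = 6.719 m.
Width = 2Δx = 13.4 m.

13.4 m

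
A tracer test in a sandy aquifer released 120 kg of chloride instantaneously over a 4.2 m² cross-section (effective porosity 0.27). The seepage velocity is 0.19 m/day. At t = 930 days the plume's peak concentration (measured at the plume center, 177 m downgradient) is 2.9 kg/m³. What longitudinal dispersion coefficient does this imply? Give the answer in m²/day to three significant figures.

0.114 m²/day

At the plume center C_max = M/(n_e·A·√(4πDt)), so D = M²/(4πt·(n_e·A·C_max)²).
n_e·A·C_max = 0.27 × 4.2 × 2.9 = 3.289 kg/m.
D = 120²/(4π × 930 × 3.289²) = 0.114 m²/day.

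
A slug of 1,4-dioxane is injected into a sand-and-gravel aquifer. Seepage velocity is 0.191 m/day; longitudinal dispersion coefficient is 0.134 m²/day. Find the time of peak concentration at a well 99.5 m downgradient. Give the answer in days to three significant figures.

For the 1D instantaneous-source solution, setting ∂C/∂t = 0 at fixed x gives v²t² + 2Dt − x² = 0, so t = (√(D² + v²x²) − D)/v².
√(D² + v²x²) = √(0.134² + 0.191² × 99.5²) = 19.00; v² = 0.036481.
t = (19.00 − 0.134)/0.036481 = 517 days (vs. the pure-advection estimate x/v = 521 d).

517 days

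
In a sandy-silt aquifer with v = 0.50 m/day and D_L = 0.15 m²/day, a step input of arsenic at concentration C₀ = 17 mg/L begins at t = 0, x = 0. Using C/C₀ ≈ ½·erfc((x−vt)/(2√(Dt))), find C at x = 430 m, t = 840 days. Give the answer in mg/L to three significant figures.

4.49 mg/L

For a continuous step input, C/C₀ ≈ ½·erfc((x−vt)/(2√(Dt))).
vt = 0.50 × 840 = 420 m and 2√(Dt) = 2√(0.15 × 840) = 22.45 m.
Argument (x−vt)/(2√(Dt)) = (430 − 420)/22.45 = 0.4454; ½·erfc(0.4454) = 0.2644.
C = 17 × 0.2644 = 4.49 mg/L.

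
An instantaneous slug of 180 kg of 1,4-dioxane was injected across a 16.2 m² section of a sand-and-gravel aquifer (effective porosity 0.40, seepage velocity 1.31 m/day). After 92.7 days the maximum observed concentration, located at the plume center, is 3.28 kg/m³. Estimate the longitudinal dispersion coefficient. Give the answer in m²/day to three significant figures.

At the plume center C_max = M/(n_e·A·√(4πDt)), so D = M²/(4πt·(n_e·A·C_max)²).
n_e·A·C_max = 0.40 × 16.2 × 3.28 = 21.25 kg/m.
D = 180²/(4π × 92.7 × 21.25²) = 0.0616 m²/day.

0.0616 m²/day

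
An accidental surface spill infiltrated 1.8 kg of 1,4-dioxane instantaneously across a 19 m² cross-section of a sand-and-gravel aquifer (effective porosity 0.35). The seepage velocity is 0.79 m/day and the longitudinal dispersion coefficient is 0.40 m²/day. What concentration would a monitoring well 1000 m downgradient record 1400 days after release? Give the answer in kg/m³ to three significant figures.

2.14e-05 kg/m³

For an instantaneous plane source, C(x,t) = M/(n_e·A·√(4πDt)) · exp(−(x−vt)²/(4Dt)), with n_e·A the pore (flow) area.
Plume center vt = 0.79 × 1400 = 1106 m, so the well at 1000 m is 106 m upgradient of the peak.
√(4πDt) = 83.89 m, giving peak height M/(n_e·A·√(4πDt)) = 1.8/(0.35 × 19 × 83.89) = 0.003227 kg/m³.
(x−vt)²/(4Dt) = (-106)²/(4 × 0.40 × 1400) = 5.016; exp(−5.016) = 0.006631.
C = 0.003227 × 0.006631 = 2.14e-05 kg/m³.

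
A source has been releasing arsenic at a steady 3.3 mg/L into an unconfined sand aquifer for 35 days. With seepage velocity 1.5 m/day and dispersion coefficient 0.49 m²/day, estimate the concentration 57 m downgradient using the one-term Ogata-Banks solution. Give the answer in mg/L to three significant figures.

0.730 mg/L

For a continuous step input, C/C₀ ≈ ½·erfc((x−vt)/(2√(Dt))).
vt = 1.5 × 35 = 52.5 m and 2√(Dt) = 2√(0.49 × 35) = 8.283 m.
Argument (x−vt)/(2√(Dt)) = (57 − 52.5)/8.283 = 0.5433; ½·erfc(0.5433) = 0.2211.
C = 3.3 × 0.2211 = 0.730 mg/L.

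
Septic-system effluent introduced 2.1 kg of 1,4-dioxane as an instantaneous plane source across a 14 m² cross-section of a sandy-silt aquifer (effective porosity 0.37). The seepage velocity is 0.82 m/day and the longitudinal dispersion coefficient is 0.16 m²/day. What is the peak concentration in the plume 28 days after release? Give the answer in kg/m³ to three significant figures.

The peak of an instantaneous 1D plume sits at x = vt; there the Gaussian factor is 1 and C_max = M/(n_e·A·√(4πDt)), where n_e·A is the pore area the mass is dissolved in.
√(4πDt) = √(4π × 0.16 × 28) = 7.503 m, so C_max = 2.1/(0.37 × 14 × 7.503) = 0.0540 kg/m³.

0.0540 kg/m³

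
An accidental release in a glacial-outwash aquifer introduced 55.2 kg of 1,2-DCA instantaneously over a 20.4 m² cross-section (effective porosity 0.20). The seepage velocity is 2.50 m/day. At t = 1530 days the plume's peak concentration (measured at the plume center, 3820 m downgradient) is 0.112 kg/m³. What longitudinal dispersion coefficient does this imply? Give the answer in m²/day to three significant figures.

0.759 m²/day

At the plume center C_max = M/(n_e·A·√(4πDt)), so D = M²/(4πt·(n_e·A·C_max)²).
n_e·A·C_max = 0.20 × 20.4 × 0.112 = 0.4570 kg/m.
D = 55.2²/(4π × 1530 × 0.4570²) = 0.759 m²/day.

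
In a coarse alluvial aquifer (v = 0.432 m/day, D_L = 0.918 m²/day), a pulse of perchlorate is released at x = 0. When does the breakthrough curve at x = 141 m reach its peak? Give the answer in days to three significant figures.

322 days

For the 1D instantaneous-source solution, setting ∂C/∂t = 0 at fixed x gives v²t² + 2Dt − x² = 0, so t = (√(D² + v²x²) − D)/v².
√(D² + v²x²) = √(0.918² + 0.432² × 141²) = 60.92; v² = 0.186624.
t = (60.92 − 0.918)/0.186624 = 322 days (vs. the pure-advection estimate x/v = 326 d).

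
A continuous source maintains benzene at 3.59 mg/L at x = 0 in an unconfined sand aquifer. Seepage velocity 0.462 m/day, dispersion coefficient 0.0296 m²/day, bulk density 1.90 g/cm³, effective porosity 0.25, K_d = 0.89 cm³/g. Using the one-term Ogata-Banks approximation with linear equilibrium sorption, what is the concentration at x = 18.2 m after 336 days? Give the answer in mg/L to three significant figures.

Retardation factor R = 1 + ρ_b·K_d/n = 1 + 1.90 × 0.89/0.25 = 7.764.
Sorption retards both mechanisms: v_R = v/R = 0.05951 m/day, D_R = D/R = 0.003812 m²/day.
v_R·t = 0.05951 × 336 = 19.99536 m; 2√(D_R t) = 2.263 m; argument = (18.2 − 19.99536)/2.263 = -0.7934.
C = C₀ × ½·erfc(-0.7934) = 3.59 × 0.8691 = 3.12 mg/L.

3.12 mg/L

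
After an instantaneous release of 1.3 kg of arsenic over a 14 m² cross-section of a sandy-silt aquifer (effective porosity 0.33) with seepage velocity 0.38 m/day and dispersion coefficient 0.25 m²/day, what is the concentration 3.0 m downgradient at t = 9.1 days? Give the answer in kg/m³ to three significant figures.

For an instantaneous plane source, C(x,t) = M/(n_e·A·√(4πDt)) · exp(−(x−vt)²/(4Dt)), with n_e·A the pore (flow) area.
Plume center vt = 0.38 × 9.1 = 3.458 m, so the well at 3.0 m is 0.458 m upgradient of the peak.
√(4πDt) = 5.347 m, giving peak height M/(n_e·A·√(4πDt)) = 1.3/(0.33 × 14 × 5.347) = 0.05262 kg/m³.
(x−vt)²/(4Dt) = (-0.458)²/(4 × 0.25 × 9.1) = 0.02305; exp(−0.02305) = 0.9772.
C = 0.05262 × 0.9772 = 0.0514 kg/m³.

0.0514 kg/m³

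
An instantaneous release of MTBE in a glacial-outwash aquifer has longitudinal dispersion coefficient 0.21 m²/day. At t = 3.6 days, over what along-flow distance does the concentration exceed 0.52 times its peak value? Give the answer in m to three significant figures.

The plume is Gaussian with σ = √(2Dt) = √(2 × 0.21 × 3.6) = 1.230 m.
C/C_peak = exp(−Δx²/(2σ²)) = 0.52 ⇒ Δx = σ·√(−2 ln 0.52) = 1.230 × 1.144 = 1.407 m.
Width = 2Δx = 2.81 m.

2.81 m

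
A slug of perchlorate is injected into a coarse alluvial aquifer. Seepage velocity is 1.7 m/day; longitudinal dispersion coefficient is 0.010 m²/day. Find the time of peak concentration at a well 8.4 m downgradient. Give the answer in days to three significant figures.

4.94 days

For the 1D instantaneous-source solution, setting ∂C/∂t = 0 at fixed x gives v²t² + 2Dt − x² = 0, so t = (√(D² + v²x²) − D)/v².
√(D² + v²x²) = √(0.010² + 1.7² × 8.4²) = 14.28; v² = 2.89.
t = (14.28 − 0.010)/2.89 = 4.94 days (vs. the pure-advection estimate x/v = 4.94 d).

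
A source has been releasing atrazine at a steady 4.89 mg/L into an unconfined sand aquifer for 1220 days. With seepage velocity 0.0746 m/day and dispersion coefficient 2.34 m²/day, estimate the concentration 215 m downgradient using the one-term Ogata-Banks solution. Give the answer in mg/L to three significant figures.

For a continuous step input, C/C₀ ≈ ½·erfc((x−vt)/(2√(Dt))).
vt = 0.0746 × 1220 = 91.012 m and 2√(Dt) = 2√(2.34 × 1220) = 106.9 m.
Argument (x−vt)/(2√(Dt)) = (215 − 91.012)/106.9 = 1.160; ½·erfc(1.160) = 0.05045.
C = 4.89 × 0.05045 = 0.247 mg/L.

0.247 mg/L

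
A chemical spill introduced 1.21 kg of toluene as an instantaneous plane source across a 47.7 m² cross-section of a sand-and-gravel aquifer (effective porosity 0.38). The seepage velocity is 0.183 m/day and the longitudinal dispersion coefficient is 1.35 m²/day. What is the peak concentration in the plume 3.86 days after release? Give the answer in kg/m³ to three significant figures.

0.00825 kg/m³

The peak of an instantaneous 1D plume sits at x = vt; there the Gaussian factor is 1 and C_max = M/(n_e·A·√(4πDt)), where n_e·A is the pore area the mass is dissolved in.
√(4πDt) = √(4π × 1.35 × 3.86) = 8.092 m, so C_max = 1.21/(0.38 × 47.7 × 8.092) = 0.00825 kg/m³.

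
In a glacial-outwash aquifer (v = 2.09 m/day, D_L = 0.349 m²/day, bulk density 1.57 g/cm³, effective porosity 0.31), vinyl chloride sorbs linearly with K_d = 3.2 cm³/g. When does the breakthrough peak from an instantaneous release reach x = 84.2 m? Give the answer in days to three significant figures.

Retardation factor R = 1 + ρ_b·K_d/n = 1 + 1.57 × 3.2/0.31 = 17.21.
Sorption retards both mechanisms: v_R = v/R = 0.1214 m/day, D_R = D/R = 0.02028 m²/day.
Peak time from v_R²t² + 2D_R t − x² = 0: t = (√(D_R² + v_R²x²) − D_R)/v_R².
√(D_R² + v_R²x²) = √(0.02028² + 0.1214² × 84.2²) = 10.22; v_R² = 0.01474.
t = (10.22 − 0.02028)/0.01474 = 692 days.

692 days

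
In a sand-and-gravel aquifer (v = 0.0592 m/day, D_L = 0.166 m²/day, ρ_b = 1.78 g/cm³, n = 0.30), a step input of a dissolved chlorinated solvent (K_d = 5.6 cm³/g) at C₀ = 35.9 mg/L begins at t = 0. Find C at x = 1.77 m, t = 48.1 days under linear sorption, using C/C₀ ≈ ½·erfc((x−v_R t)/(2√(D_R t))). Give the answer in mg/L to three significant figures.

0.243 mg/L

Retardation factor R = 1 + ρ_b·K_d/n = 1 + 1.78 × 5.6/0.30 = 34.23.
Sorption retards both mechanisms: v_R = v/R = 0.001729 m/day, D_R = D/R = 0.004850 m²/day.
v_R·t = 0.001729 × 48.1 = 0.0831649 m; 2√(D_R t) = 0.9660 m; argument = (1.77 − 0.0831649)/0.9660 = 1.746.
C = C₀ × ½·erfc(1.746) = 35.9 × 0.006770 = 0.243 mg/L.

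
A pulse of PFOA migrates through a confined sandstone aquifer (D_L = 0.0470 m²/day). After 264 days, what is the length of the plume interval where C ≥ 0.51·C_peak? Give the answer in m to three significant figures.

11.6 m

The plume is Gaussian with σ = √(2Dt) = √(2 × 0.0470 × 264) = 4.982 m.
C/C_peak = exp(−Δx²/(2σ²)) = 0.51 ⇒ Δx = σ·√(−2 ln 0.51) = 4.982 × 1.160 = 5.779 m.
Width = 2Δx = 11.6 m.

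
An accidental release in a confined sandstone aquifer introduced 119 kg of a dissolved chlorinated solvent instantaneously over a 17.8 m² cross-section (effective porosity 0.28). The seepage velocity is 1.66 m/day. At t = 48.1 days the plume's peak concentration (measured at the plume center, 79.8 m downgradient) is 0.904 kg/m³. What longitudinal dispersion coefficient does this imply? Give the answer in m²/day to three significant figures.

At the plume center C_max = M/(n_e·A·√(4πDt)), so D = M²/(4πt·(n_e·A·C_max)²).
n_e·A·C_max = 0.28 × 17.8 × 0.904 = 4.506 kg/m.
D = 119²/(4π × 48.1 × 4.506²) = 1.15 m²/day.

1.15 m²/day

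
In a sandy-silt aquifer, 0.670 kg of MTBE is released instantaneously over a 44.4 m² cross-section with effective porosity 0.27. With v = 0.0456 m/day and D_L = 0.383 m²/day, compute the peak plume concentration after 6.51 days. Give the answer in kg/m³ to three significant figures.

0.00998 kg/m³

The peak of an instantaneous 1D plume sits at x = vt; there the Gaussian factor is 1 and C_max = M/(n_e·A·√(4πDt)), where n_e·A is the pore area the mass is dissolved in.
√(4πDt) = √(4π × 0.383 × 6.51) = 5.598 m, so C_max = 0.670/(0.27 × 44.4 × 5.598) = 0.00998 kg/m³.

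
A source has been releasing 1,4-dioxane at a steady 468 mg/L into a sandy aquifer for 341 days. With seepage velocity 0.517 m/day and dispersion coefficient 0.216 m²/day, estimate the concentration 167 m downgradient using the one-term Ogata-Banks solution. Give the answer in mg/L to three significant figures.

364 mg/L

For a continuous step input, C/C₀ ≈ ½·erfc((x−vt)/(2√(Dt))).
vt = 0.517 × 341 = 176.297 m and 2√(Dt) = 2√(0.216 × 341) = 17.16 m.
Argument (x−vt)/(2√(Dt)) = (167 − 176.297)/17.16 = -0.5418; ½·erfc(-0.5418) = 0.7782.
C = 468 × 0.7782 = 364 mg/L.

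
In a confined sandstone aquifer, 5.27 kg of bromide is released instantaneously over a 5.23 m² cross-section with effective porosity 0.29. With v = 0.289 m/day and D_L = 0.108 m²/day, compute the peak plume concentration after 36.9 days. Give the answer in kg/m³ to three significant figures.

The peak of an instantaneous 1D plume sits at x = vt; there the Gaussian factor is 1 and C_max = M/(n_e·A·√(4πDt)), where n_e·A is the pore area the mass is dissolved in.
√(4πDt) = √(4π × 0.108 × 36.9) = 7.077 m, so C_max = 5.27/(0.29 × 5.23 × 7.077) = 0.491 kg/m³.

0.491 kg/m³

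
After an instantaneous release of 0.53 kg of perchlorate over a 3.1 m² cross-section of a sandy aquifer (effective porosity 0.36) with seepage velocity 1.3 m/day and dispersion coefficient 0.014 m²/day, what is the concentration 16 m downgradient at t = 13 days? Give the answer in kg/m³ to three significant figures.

For an instantaneous plane source, C(x,t) = M/(n_e·A·√(4πDt)) · exp(−(x−vt)²/(4Dt)), with n_e·A the pore (flow) area.
Plume center vt = 1.3 × 13 = 16.9 m, so the well at 16 m is 0.9 m upgradient of the peak.
√(4πDt) = 1.512 m, giving peak height M/(n_e·A·√(4πDt)) = 0.53/(0.36 × 3.1 × 1.512) = 0.3141 kg/m³.
(x−vt)²/(4Dt) = (-0.9)²/(4 × 0.014 × 13) = 1.113; exp(−1.113) = 0.3286.
C = 0.3141 × 0.3286 = 0.103 kg/m³.

0.103 kg/m³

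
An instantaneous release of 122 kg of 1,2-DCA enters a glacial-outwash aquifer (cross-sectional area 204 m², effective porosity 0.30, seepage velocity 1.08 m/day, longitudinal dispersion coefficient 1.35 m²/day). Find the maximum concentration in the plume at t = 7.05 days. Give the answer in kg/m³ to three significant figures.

0.182 kg/m³

The peak of an instantaneous 1D plume sits at x = vt; there the Gaussian factor is 1 and C_max = M/(n_e·A·√(4πDt)), where n_e·A is the pore area the mass is dissolved in.
√(4πDt) = √(4π × 1.35 × 7.05) = 10.94 m, so C_max = 122/(0.30 × 204 × 10.94) = 0.182 kg/m³.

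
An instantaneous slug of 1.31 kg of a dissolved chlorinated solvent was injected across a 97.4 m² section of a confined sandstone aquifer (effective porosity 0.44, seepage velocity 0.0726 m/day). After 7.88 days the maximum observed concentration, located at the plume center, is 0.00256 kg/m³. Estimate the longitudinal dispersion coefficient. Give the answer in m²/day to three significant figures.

1.44 m²/day

At the plume center C_max = M/(n_e·A·√(4πDt)), so D = M²/(4πt·(n_e·A·C_max)²).
n_e·A·C_max = 0.44 × 97.4 × 0.00256 = 0.1097 kg/m.
D = 1.31²/(4π × 7.88 × 0.1097²) = 1.44 m²/day.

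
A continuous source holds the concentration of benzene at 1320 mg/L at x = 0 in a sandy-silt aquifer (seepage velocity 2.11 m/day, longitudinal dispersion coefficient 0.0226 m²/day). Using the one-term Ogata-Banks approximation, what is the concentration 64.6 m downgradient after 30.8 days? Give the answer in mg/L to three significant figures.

830 mg/L

For a continuous step input, C/C₀ ≈ ½·erfc((x−vt)/(2√(Dt))).
vt = 2.11 × 30.8 = 64.988 m and 2√(Dt) = 2√(0.0226 × 30.8) = 1.669 m.
Argument (x−vt)/(2√(Dt)) = (64.6 − 64.988)/1.669 = -0.2325; ½·erfc(-0.2325) = 0.6288.
C = 1320 × 0.6288 = 830 mg/L.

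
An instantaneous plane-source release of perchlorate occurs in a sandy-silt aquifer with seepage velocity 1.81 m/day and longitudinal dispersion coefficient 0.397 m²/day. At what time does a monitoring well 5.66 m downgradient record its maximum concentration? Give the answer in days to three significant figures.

For the 1D instantaneous-source solution, setting ∂C/∂t = 0 at fixed x gives v²t² + 2Dt − x² = 0, so t = (√(D² + v²x²) − D)/v².
√(D² + v²x²) = √(0.397² + 1.81² × 5.66²) = 10.25; v² = 3.2761.
t = (10.25 − 0.397)/3.2761 = 3.01 days (vs. the pure-advection estimate x/v = 3.13 d).

3.01 days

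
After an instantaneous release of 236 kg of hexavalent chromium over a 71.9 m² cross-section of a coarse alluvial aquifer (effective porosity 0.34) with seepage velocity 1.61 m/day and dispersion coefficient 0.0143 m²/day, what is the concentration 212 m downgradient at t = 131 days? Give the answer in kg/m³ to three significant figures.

1.70 kg/m³

For an instantaneous plane source, C(x,t) = M/(n_e·A·√(4πDt)) · exp(−(x−vt)²/(4Dt)), with n_e·A the pore (flow) area.
Plume center vt = 1.61 × 131 = 210.91 m, so the well at 212 m is 1.09 m downgradient of the peak.
√(4πDt) = 4.852 m, giving peak height M/(n_e·A·√(4πDt)) = 236/(0.34 × 71.9 × 4.852) = 1.990 kg/m³.
(x−vt)²/(4Dt) = (1.09)²/(4 × 0.0143 × 131) = 0.1586; exp(−0.1586) = 0.8533.
C = 1.990 × 0.8533 = 1.70 kg/m³.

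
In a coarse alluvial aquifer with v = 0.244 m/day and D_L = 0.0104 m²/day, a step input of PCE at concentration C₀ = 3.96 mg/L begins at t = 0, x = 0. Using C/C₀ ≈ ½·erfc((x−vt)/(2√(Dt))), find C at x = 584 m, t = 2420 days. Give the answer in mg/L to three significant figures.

3.25 mg/L

For a continuous step input, C/C₀ ≈ ½·erfc((x−vt)/(2√(Dt))).
vt = 0.244 × 2420 = 590.48 m and 2√(Dt) = 2√(0.0104 × 2420) = 10.03 m.
Argument (x−vt)/(2√(Dt)) = (584 − 590.48)/10.03 = -0.6461; ½·erfc(-0.6461) = 0.8196.
C = 3.96 × 0.8196 = 3.25 mg/L.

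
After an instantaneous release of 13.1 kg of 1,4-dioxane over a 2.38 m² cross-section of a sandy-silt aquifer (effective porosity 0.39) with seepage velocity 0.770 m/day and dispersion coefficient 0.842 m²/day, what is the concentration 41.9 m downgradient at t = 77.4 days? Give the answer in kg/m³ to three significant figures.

For an instantaneous plane source, C(x,t) = M/(n_e·A·√(4πDt)) · exp(−(x−vt)²/(4Dt)), with n_e·A the pore (flow) area.
Plume center vt = 0.770 × 77.4 = 59.598 m, so the well at 41.9 m is 17.698 m upgradient of the peak.
√(4πDt) = 28.62 m, giving peak height M/(n_e·A·√(4πDt)) = 13.1/(0.39 × 2.38 × 28.62) = 0.4931 kg/m³.
(x−vt)²/(4Dt) = (-17.698)²/(4 × 0.842 × 77.4) = 1.202; exp(−1.202) = 0.3006.
C = 0.4931 × 0.3006 = 0.148 kg/m³.

0.148 kg/m³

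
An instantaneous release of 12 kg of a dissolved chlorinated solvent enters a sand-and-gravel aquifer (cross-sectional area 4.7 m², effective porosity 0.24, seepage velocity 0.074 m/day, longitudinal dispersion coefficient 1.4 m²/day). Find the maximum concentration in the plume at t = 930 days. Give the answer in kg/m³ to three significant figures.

0.0832 kg/m³

The peak of an instantaneous 1D plume sits at x = vt; there the Gaussian factor is 1 and C_max = M/(n_e·A·√(4πDt)), where n_e·A is the pore area the mass is dissolved in.
√(4πDt) = √(4π × 1.4 × 930) = 127.9 m, so C_max = 12/(0.24 × 4.7 × 127.9) = 0.0832 kg/m³.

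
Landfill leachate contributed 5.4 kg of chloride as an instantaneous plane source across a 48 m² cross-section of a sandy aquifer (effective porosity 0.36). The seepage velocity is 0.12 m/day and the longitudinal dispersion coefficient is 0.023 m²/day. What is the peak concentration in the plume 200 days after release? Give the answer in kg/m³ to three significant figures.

0.0411 kg/m³

The peak of an instantaneous 1D plume sits at x = vt; there the Gaussian factor is 1 and C_max = M/(n_e·A·√(4πDt)), where n_e·A is the pore area the mass is dissolved in.
√(4πDt) = √(4π × 0.023 × 200) = 7.603 m, so C_max = 5.4/(0.36 × 48 × 7.603) = 0.0411 kg/m³.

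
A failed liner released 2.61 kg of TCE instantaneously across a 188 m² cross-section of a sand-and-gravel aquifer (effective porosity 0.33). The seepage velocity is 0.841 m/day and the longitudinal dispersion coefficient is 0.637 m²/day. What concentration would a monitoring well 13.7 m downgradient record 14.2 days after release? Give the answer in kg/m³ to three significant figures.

For an instantaneous plane source, C(x,t) = M/(n_e·A·√(4πDt)) · exp(−(x−vt)²/(4Dt)), with n_e·A the pore (flow) area.
Plume center vt = 0.841 × 14.2 = 11.9422 m, so the well at 13.7 m is 1.7578 m downgradient of the peak.
√(4πDt) = 10.66 m, giving peak height M/(n_e·A·√(4πDt)) = 2.61/(0.33 × 188 × 10.66) = 0.003946 kg/m³.
(x−vt)²/(4Dt) = (1.7578)²/(4 × 0.637 × 14.2) = 0.08540; exp(−0.08540) = 0.9181.
C = 0.003946 × 0.9181 = 0.00362 kg/m³.

0.00362 kg/m³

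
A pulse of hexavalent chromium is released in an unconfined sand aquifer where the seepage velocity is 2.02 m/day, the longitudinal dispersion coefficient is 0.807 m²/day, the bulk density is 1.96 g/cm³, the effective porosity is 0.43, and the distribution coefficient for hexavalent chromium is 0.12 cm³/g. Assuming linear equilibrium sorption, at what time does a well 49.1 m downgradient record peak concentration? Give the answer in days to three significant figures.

37.3 days

Retardation factor R = 1 + ρ_b·K_d/n = 1 + 1.96 × 0.12/0.43 = 1.547.
Sorption retards both mechanisms: v_R = v/R = 1.306 m/day, D_R = D/R = 0.5217 m²/day.
Peak time from v_R²t² + 2D_R t − x² = 0: t = (√(D_R² + v_R²x²) − D_R)/v_R².
√(D_R² + v_R²x²) = √(0.5217² + 1.306² × 49.1²) = 64.13; v_R² = 1.706.
t = (64.13 − 0.5217)/1.706 = 37.3 days.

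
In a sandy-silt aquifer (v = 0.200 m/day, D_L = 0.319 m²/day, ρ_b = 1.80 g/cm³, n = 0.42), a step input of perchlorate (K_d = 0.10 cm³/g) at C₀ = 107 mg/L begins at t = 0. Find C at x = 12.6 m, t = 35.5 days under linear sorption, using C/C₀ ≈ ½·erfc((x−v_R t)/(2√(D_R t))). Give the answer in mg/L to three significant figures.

2.96 mg/L

Retardation factor R = 1 + ρ_b·K_d/n = 1 + 1.80 × 0.10/0.42 = 1.429.
Sorption retards both mechanisms: v_R = v/R = 0.1400 m/day, D_R = D/R = 0.2232 m²/day.
v_R·t = 0.1400 × 35.5 = 4.97 m; 2√(D_R t) = 5.630 m; argument = (12.6 − 4.97)/5.630 = 1.355.
C = C₀ × ½·erfc(1.355) = 107 × 0.02767 = 2.96 mg/L.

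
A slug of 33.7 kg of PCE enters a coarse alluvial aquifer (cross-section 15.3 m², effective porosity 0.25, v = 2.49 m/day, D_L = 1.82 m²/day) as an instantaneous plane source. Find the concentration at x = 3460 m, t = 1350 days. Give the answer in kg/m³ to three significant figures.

For an instantaneous plane source, C(x,t) = M/(n_e·A·√(4πDt)) · exp(−(x−vt)²/(4Dt)), with n_e·A the pore (flow) area.
Plume center vt = 2.49 × 1350 = 3361.5 m, so the well at 3460 m is 98.5 m downgradient of the peak.
√(4πDt) = 175.7 m, giving peak height M/(n_e·A·√(4πDt)) = 33.7/(0.25 × 15.3 × 175.7) = 0.05014 kg/m³.
(x−vt)²/(4Dt) = (98.5)²/(4 × 1.82 × 1350) = 0.9872; exp(−0.9872) = 0.3726.
C = 0.05014 × 0.3726 = 0.0187 kg/m³.

0.0187 kg/m³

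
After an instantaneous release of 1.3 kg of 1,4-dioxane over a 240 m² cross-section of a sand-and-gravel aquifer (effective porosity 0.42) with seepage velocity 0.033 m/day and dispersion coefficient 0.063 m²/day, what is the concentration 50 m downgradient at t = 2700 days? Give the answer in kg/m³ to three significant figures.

2.95e-05 kg/m³

For an instantaneous plane source, C(x,t) = M/(n_e·A·√(4πDt)) · exp(−(x−vt)²/(4Dt)), with n_e·A the pore (flow) area.
Plume center vt = 0.033 × 2700 = 89.1 m, so the well at 50 m is 39.1 m upgradient of the peak.
√(4πDt) = 46.23 m, giving peak height M/(n_e·A·√(4πDt)) = 1.3/(0.42 × 240 × 46.23) = 0.0002790 kg/m³.
(x−vt)²/(4Dt) = (-39.1)²/(4 × 0.063 × 2700) = 2.247; exp(−2.247) = 0.1057.
C = 0.0002790 × 0.1057 = 2.95e-05 kg/m³.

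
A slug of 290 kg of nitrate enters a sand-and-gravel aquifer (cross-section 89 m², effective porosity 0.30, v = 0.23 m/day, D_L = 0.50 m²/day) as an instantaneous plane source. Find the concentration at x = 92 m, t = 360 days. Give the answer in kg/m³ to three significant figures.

0.203 kg/m³

For an instantaneous plane source, C(x,t) = M/(n_e·A·√(4πDt)) · exp(−(x−vt)²/(4Dt)), with n_e·A the pore (flow) area.
Plume center vt = 0.23 × 360 = 82.8 m, so the well at 92 m is 9.2 m downgradient of the peak.
√(4πDt) = 47.56 m, giving peak height M/(n_e·A·√(4πDt)) = 290/(0.30 × 89 × 47.56) = 0.2284 kg/m³.
(x−vt)²/(4Dt) = (9.2)²/(4 × 0.50 × 360) = 0.1176; exp(−0.1176) = 0.8891.
C = 0.2284 × 0.8891 = 0.203 kg/m³.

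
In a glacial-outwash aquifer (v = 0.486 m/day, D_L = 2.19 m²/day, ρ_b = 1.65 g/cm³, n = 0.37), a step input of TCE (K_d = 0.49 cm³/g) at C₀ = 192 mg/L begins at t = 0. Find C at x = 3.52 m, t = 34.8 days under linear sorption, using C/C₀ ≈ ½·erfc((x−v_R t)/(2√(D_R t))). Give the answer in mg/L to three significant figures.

Retardation factor R = 1 + ρ_b·K_d/n = 1 + 1.65 × 0.49/0.37 = 3.185.
Sorption retards both mechanisms: v_R = v/R = 0.1526 m/day, D_R = D/R = 0.6876 m²/day.
v_R·t = 0.1526 × 34.8 = 5.31048 m; 2√(D_R t) = 9.783 m; argument = (3.52 − 5.31048)/9.783 = -0.1830.
C = C₀ × ½·erfc(-0.1830) = 192 × 0.6021 = 116 mg/L.

116 mg/L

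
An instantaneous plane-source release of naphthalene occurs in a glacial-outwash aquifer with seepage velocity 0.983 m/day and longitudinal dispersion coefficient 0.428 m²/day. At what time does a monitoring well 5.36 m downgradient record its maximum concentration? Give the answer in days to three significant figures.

For the 1D instantaneous-source solution, setting ∂C/∂t = 0 at fixed x gives v²t² + 2Dt − x² = 0, so t = (√(D² + v²x²) − D)/v².
√(D² + v²x²) = √(0.428² + 0.983² × 5.36²) = 5.286; v² = 0.966289.
t = (5.286 − 0.428)/0.966289 = 5.03 days (vs. the pure-advection estimate x/v = 5.45 d).

5.03 days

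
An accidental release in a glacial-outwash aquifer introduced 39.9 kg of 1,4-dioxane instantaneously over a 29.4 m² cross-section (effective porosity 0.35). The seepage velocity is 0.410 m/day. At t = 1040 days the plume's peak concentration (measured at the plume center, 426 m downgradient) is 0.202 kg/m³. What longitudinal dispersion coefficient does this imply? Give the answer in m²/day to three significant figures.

0.0282 m²/day

At the plume center C_max = M/(n_e·A·√(4πDt)), so D = M²/(4πt·(n_e·A·C_max)²).
n_e·A·C_max = 0.35 × 29.4 × 0.202 = 2.079 kg/m.
D = 39.9²/(4π × 1040 × 2.079²) = 0.0282 m²/day.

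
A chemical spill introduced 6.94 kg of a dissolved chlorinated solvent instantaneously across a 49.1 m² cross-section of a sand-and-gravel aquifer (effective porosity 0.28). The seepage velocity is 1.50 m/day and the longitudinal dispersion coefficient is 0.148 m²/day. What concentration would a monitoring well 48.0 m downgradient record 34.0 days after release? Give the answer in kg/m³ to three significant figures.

For an instantaneous plane source, C(x,t) = M/(n_e·A·√(4πDt)) · exp(−(x−vt)²/(4Dt)), with n_e·A the pore (flow) area.
Plume center vt = 1.50 × 34.0 = 51 m, so the well at 48.0 m is 3 m upgradient of the peak.
√(4πDt) = 7.952 m, giving peak height M/(n_e·A·√(4πDt)) = 6.94/(0.28 × 49.1 × 7.952) = 0.06348 kg/m³.
(x−vt)²/(4Dt) = (-3)²/(4 × 0.148 × 34.0) = 0.4471; exp(−0.4471) = 0.6395.
C = 0.06348 × 0.6395 = 0.0406 kg/m³.

0.0406 kg/m³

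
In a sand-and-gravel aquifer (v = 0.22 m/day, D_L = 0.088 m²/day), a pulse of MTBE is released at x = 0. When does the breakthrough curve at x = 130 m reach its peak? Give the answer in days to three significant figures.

For the 1D instantaneous-source solution, setting ∂C/∂t = 0 at fixed x gives v²t² + 2Dt − x² = 0, so t = (√(D² + v²x²) − D)/v².
√(D² + v²x²) = √(0.088² + 0.22² × 130²) = 28.60; v² = 0.0484.
t = (28.60 − 0.088)/0.0484 = 589 days (vs. the pure-advection estimate x/v = 591 d).

589 days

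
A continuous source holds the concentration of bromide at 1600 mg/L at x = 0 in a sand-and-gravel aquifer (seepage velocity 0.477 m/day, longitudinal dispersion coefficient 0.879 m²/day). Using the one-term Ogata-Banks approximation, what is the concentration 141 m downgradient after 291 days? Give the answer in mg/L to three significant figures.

For a continuous step input, C/C₀ ≈ ½·erfc((x−vt)/(2√(Dt))).
vt = 0.477 × 291 = 138.807 m and 2√(Dt) = 2√(0.879 × 291) = 31.99 m.
Argument (x−vt)/(2√(Dt)) = (141 − 138.807)/31.99 = 0.06855; ½·erfc(0.06855) = 0.4614.
C = 1600 × 0.4614 = 738 mg/L.

738 mg/L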